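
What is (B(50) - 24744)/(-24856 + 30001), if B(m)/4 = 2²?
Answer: -24728/5145 ≈ -4.8062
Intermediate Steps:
B(m) = 16 (B(m) = 4*2² = 4*4 = 16)
(B(50) - 24744)/(-24856 + 30001) = (16 - 24744)/(-24856 + 30001) = -24728/5145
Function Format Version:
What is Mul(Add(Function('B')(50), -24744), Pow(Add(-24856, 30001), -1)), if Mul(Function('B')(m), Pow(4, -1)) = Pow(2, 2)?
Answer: Rational(-24728, 5145) ≈ -4.8062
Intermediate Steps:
Function('B')(m) = 16 (Function('B')(m) = Mul(4, Pow(2, 2)) = Mul(4, 4) = 16)
Mul(Add(Function('B')(50), -24744), Pow(Add(-24856, 30001), -1)) = Mul(Add(16, -24744), Pow(Add(-24856, 30001), -1)) = Mul(-24728, Pow(5145, -1)) = Mul(-24728, Rational(1, 5145)) = Rational(-24728, 5145)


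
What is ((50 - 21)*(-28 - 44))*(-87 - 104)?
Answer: 398808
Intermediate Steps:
((50 - 21)*(-28 - 44))*(-87 - 104) = (29*(-72))*(-191) = -2088*(-191) = 398808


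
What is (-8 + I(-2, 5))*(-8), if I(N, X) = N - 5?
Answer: 120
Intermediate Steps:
I(N, X) = -5 + N
(-8 + I(-2, 5))*(-8) = (-8 + (-5 - 2))*(-8) = (-8 - 7)*(-8) = -15*(-8) = 120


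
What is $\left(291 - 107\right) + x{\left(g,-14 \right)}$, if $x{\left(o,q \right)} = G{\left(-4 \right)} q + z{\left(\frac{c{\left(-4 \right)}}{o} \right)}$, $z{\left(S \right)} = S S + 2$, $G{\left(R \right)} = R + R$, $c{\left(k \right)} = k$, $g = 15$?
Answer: $\frac{67066}{225} \approx 298.07$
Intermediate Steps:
$G{\left(R \right)} = 2 R$
$z{\left(S \right)} = 2 + S^{2}$ ($z{\left(S \right)} = S^{2} + 2 = 2 + S^{2}$)
$x{\left(o,q \right)} = 2 - 8 q + \frac{16}{o^{2}}$ ($x{\left(o,q \right)} = 2 \left(-4\right) q + \left(2 + \left(- \frac{4}{o}\right)^{2}\right) = - 8 q + \left(2 + \frac{16}{o^{2}}\right) = 2 - 8 q + \frac{16}{o^{2}}$)
$\left(291 - 107\right) + x{\left(g,-14 \right)} = \left(291 - 107\right) + \left(2 - -112 + \frac{16}{225}\right) = 184 + \left(2 + 112 + 16 \cdot \frac{1}{225}\right) = 184 + \left(2 + 112 + \frac{16}{225}\right) = 184 + \frac{25666}{225} = \frac{67066}{225}$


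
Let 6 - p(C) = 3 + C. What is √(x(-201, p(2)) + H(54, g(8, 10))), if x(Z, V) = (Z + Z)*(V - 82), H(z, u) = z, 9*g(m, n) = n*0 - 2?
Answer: 6*√906 ≈ 180.60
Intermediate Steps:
p(C) = 3 - C (p(C) = 6 - (3 + C) = 6 + (-3 - C) = 3 - C)
g(m, n) = -2/9 (g(m, n) = (n*0 - 2)/9 = (0 - 2)/9 = (⅑)*(-2) = -2/9)
x(Z, V) = 2*Z*(-82 + V) (x(Z, V) = (2*Z)*(-82 + V) = 2*Z*(-82 + V))
√(x(-201, p(2)) + H(54, g(8, 10))) = √(2*(-201)*(-82 + (3 - 1*2)) + 54) = √(2*(-201)*(-82 + (3 - 2)) + 54) = √(2*(-201)*(-82 + 1) + 54) = √(2*(-201)*(-81) + 54) = √(32562 + 54) = √32616 = 6*√906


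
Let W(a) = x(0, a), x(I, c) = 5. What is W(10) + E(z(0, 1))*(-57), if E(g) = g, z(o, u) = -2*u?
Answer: 119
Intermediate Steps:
W(a) = 5
W(10) + E(z(0, 1))*(-57) = 5 - 2*1*(-57) = 5 - 2*(-57) = 5 + 114 = 119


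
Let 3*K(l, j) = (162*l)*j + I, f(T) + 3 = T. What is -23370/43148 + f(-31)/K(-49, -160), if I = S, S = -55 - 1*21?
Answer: -1855274661/3424883287 ≈ -0.54170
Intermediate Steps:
S = -76 (S = -55 - 21 = -76)
f(T) = -3 + T
I = -76
K(l, j) = -76/3 + 54*j*l (K(l, j) = ((162*l)*j - 76)/3 = (162*j*l - 76)/3 = (-76 + 162*j*l)/3 = -76/3 + 54*j*l)
-23370/43148 + f(-31)/K(-49, -160) = -23370/43148 + (-3 - 31)/(-76/3 + 54*(-160)*(-49)) = -23370*1/43148 - 34/(-76/3 + 423360) = -11685/21574 - 34/1270004/3 = -11685/21574 - 34*3/1270004 = -11685/21574 - 51/635002 = -1855274661/3424883287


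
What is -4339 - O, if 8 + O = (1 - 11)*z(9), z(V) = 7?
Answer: -4261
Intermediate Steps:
O = -78 (O = -8 + (1 - 11)*7 = -8 - 10*7 = -8 - 70 = -78)
-4339 - O = -4339 - 1*(-78) = -4339 + 78 = -4261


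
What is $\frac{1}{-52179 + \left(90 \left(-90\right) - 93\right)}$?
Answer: $- \frac{1}{60372} \approx -1.6564 \cdot 10^{-5}$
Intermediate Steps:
$\frac{1}{-52179 + \left(90 \left(-90\right) - 93\right)} = \frac{1}{-52179 - 8193} = \frac{1}{-60372} = - \frac{1}{60372}$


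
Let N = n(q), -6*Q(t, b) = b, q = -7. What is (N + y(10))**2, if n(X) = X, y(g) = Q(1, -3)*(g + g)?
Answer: 9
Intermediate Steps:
Q(t, b) = -b/6
y(g) = g (y(g) = (-1/6*(-3))*(g + g) = (2*g)/2 = g)
N = -7
(N + y(10))**2 = (-7 + 10)**2 = 3**2 = 9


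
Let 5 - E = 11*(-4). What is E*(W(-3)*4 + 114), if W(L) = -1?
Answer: 5390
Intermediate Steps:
E = 49 (E = 5 - 11*(-4) = 5 - 1*(-44) = 5 + 44 = 49)
E*(W(-3)*4 + 114) = 49*(-1*4 + 114) = 49*(-4 + 114) = 49*110 = 5390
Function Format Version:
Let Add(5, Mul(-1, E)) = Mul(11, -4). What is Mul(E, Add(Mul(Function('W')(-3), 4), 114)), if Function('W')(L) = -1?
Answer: 5390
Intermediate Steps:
E = 49 (E = Add(5, Mul(-1, Mul(11, -4))) = Add(5, Mul(-1, -44)) = Add(5, 44) = 49)
Mul(E, Add(Mul(Function('W')(-3), 4), 114)) = Mul(49, Add(Mul(-1, 4), 114)) = Mul(49, Add(-4, 114)) = Mul(49, 110) = 5390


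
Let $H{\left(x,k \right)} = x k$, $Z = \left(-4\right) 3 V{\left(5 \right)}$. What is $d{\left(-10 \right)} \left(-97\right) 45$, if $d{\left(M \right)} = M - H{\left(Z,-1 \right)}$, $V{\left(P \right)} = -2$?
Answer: $-61110$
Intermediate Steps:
$Z = 24$ ($Z = \left(-4\right) 3 \left(-2\right) = \left(-12\right) \left(-2\right) = 24$)
$H{\left(x,k \right)} = k x$
$d{\left(M \right)} = 24 + M$ ($d{\left(M \right)} = M - \left(-1\right) 24 = M - -24 = M + 24 = 24 + M$)
$d{\left(-10 \right)} \left(-97\right) 45 = \left(24 - 10\right) \left(-97\right) 45 = 14 \left(-97\right) 45 = \left(-1358\right) 45 = -61110$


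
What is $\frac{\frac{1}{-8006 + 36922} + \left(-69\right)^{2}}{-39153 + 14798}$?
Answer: $- \frac{137669077}{704249180} \approx -0.19548$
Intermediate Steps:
$\frac{\frac{1}{-8006 + 36922} + \left(-69\right)^{2}}{-39153 + 14798} = \frac{\frac{1}{28916} + 4761}{-24355} = \left(\frac{1}{28916} + 4761\right) \left(- \frac{1}{24355}\right) = \frac{137669077}{28916} \left(- \frac{1}{24355}\right) = - \frac{137669077}{704249180}$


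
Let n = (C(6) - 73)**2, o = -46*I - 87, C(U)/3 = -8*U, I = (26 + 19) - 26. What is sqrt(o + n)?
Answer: 124*sqrt(3) ≈ 214.77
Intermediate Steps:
I = 19 (I = 45 - 26 = 19)
C(U) = -24*U (C(U) = 3*(-8*U) = -24*U)
o = -961 (o = -46*19 - 87 = -874 - 87 = -961)
n = 47089 (n = (-24*6 - 73)**2 = (-144 - 73)**2 = (-217)**2 = 47089)
sqrt(o + n) = sqrt(-961 + 47089) = sqrt(46128) = 124*sqrt(3)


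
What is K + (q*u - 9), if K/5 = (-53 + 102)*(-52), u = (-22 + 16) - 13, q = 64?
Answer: -13965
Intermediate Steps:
u = -19 (u = -6 - 13 = -19)
K = -12740 (K = 5*((-53 + 102)*(-52)) = 5*(49*(-52)) = 5*(-2548) = -12740)
K + (q*u - 9) = -12740 + (64*(-19) - 9) = -12740 + (-1216 - 9) = -12740 - 1225 = -13965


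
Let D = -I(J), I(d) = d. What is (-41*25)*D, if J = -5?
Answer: -5125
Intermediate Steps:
D = 5 (D = -1*(-5) = 5)
(-41*25)*D = -41*25*5 = -1025*5 = -5125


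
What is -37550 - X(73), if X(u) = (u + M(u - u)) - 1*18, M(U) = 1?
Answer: -37606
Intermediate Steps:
X(u) = -17 + u (X(u) = (u + 1) - 1*18 = (1 + u) - 18 = -17 + u)
-37550 - X(73) = -37550 - (-17 + 73) = -37550 - 1*56 = -37550 - 56 = -37606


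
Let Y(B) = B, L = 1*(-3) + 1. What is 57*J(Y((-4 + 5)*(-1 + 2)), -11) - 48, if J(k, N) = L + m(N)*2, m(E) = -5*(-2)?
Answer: 978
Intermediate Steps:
L = -2 (L = -3 + 1 = -2)
m(E) = 10
J(k, N) = 18 (J(k, N) = -2 + 10*2 = -2 + 20 = 18)
57*J(Y((-4 + 5)*(-1 + 2)), -11) - 48 = 57*18 - 48 = 1026 - 48 = 978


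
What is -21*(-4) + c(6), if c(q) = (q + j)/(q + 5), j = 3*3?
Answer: 939/11 ≈ 85.364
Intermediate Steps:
j = 9
c(q) = (9 + q)/(5 + q) (c(q) = (q + 9)/(q + 5) = (9 + q)/(5 + q))
-21*(-4) + c(6) = -21*(-4) + (9 + 6)/(5 + 6) = 84 + 15/11 = 939/11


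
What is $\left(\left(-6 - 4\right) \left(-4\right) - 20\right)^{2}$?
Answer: $400$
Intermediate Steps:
$\left(\left(-6 - 4\right) \left(-4\right) - 20\right)^{2} = \left(\left(-10\right) \left(-4\right) - 20\right)^{2} = \left(40 - 20\right)^{2} = 20^{2} = 400$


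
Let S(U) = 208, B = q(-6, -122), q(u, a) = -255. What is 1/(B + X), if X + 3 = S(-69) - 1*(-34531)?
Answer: 1/34481 ≈ 2.9001e-5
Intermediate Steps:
B = -255
X = 34736 (X = -3 + (208 - 1*(-34531)) = -3 + (208 + 34531) = -3 + 34739 = 34736)
1/(B + X) = 1/(-255 + 34736) = 1/34481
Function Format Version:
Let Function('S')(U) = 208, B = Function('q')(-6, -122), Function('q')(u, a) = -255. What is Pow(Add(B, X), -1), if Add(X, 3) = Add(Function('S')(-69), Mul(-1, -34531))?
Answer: Rational(1, 34481) ≈ 2.9001e-5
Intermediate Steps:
B = -255
X = 34736 (X = Add(-3, Add(208, Mul(-1, -34531))) = Add(-3, Add(208, 34531)) = Add(-3, 34739) = 34736)
Pow(Add(B, X), -1) = Pow(Add(-255, 34736), -1) = Pow(34481, -1) = Rational(1, 34481)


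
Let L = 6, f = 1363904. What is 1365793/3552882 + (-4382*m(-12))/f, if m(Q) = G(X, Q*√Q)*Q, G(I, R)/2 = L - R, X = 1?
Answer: 32068027351/37857734151 + 39438*I*√3/21311 ≈ 0.84707 + 3.2053*I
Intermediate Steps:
G(I, R) = 12 - 2*R (G(I, R) = 2*(6 - R) = 12 - 2*R)
m(Q) = Q*(12 - 2*Q^(3/2)) (m(Q) = (12 - 2*Q*√Q)*Q = (12 - 2*Q^(3/2))*Q = Q*(12 - 2*Q^(3/2)))
1365793/3552882 + (-4382*m(-12))/f = 1365793/3552882 - 4382*(-576*I*√3 + 12*(-12))/1363904 = 1365793*(1/3552882) - 4382*(-576*I*√3 - 144)*(1/1363904) = 1365793/3552882 - 4382*(-576*I*√3 - 144)*(1/1363904) = 1365793/3552882 - 4382*(-144 - 576*I*√3)*(1/1363904) = 1365793/3552882 + (631008 + 2524032*I*√3)*(1/1363904) = 1365793/3552882 + (19719/42622 + 39438*I*√3/21311) = 32068027351/37857734151 + 39438*I*√3/21311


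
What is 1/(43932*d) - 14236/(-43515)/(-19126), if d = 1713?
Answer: -59472514327/3479597195121180 ≈ -1.7092e-5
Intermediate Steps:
1/(43932*d) - 14236/(-43515)/(-19126) = 1/(43932*1713) - 14236/(-43515)/(-19126) = (1/43932)*(1/1713) - 14236*(-1/43515)*(-1/19126) = 1/75255516 + (14236/43515)*(-1/19126) = 1/75255516 - 7118/416133945 = -59472514327/3479597195121180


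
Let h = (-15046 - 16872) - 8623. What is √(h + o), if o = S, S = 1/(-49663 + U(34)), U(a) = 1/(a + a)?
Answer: I*√462357520852790593/3377083 ≈ 201.35*I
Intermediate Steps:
U(a) = 1/(2*a)
S = -68/3377083 (S = 1/(-49663 + (½)/34) = 1/(-49663 + (½)*(1/34)) = 1/(-49663 + 1/68) = 1/(-3377083/68) = -68/3377083 ≈ -2.0136e-5)
o = -68/3377083 ≈ -2.0136e-5
h = -40541 (h = -31918 - 8623 = -40541)
√(h + o) = √(-40541 - 68/3377083) = √(-136910321971/3377083) = I*√462357520852790593/3377083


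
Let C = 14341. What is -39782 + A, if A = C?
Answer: -25441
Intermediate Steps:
A = 14341
-39782 + A = -39782 + 14341 = -25441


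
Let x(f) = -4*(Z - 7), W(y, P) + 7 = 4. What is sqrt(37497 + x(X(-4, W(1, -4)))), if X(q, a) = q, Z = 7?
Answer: sqrt(37497) ≈ 193.64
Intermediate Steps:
W(y, P) = -3 (W(y, P) = -7 + 4 = -3)
x(f) = 0 (x(f) = -4*(7 - 7) = -4*0 = 0)
sqrt(37497 + x(X(-4, W(1, -4)))) = sqrt(37497 + 0) = sqrt(37497)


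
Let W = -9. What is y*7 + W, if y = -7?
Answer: -58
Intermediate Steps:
y*7 + W = -7*7 - 9 = -49 - 9 = -58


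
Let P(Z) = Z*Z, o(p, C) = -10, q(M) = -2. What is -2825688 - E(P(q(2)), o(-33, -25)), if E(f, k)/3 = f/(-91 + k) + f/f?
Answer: -285394779/101 ≈ -2.8257e+6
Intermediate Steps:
P(Z) = Z²
E(f, k) = 3 + 3*f/(-91 + k) (E(f, k) = 3*(f/(-91 + k) + f/f) = 3*(f/(-91 + k) + 1) = 3*(1 + f/(-91 + k)) = 3 + 3*f/(-91 + k))
-2825688 - E(P(q(2)), o(-33, -25)) = -2825688 - 3*(-91 + (-2)² - 10)/(-91 - 10) = -2825688 - 3*(-91 + 4 - 10)/(-101) = -2825688 - 3*(-1)*(-97)/101 = -2825688 - 1*291/101 = -2825688 - 291/101 = -285394779/101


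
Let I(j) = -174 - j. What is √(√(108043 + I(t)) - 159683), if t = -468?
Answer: √(-159683 + √108337) ≈ 399.19*I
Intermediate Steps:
√(√(108043 + I(t)) - 159683) = √(√(108043 + (-174 - 1*(-468))) - 159683) = √(√(108043 + (-174 + 468)) - 159683) = √(√(108043 + 294) - 159683) = √(√108337 - 159683) = √(-159683 + √108337)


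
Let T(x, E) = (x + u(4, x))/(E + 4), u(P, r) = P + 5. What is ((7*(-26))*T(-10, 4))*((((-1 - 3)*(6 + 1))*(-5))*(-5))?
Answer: -15925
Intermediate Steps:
u(P, r) = 5 + P
T(x, E) = (9 + x)/(4 + E) (T(x, E) = (x + (5 + 4))/(E + 4) = (x + 9)/(4 + E) = (9 + x)/(4 + E))
((7*(-26))*T(-10, 4))*((((-1 - 3)*(6 + 1))*(-5))*(-5)) = ((7*(-26))*((9 - 10)/(4 + 4)))*((((-1 - 3)*(6 + 1))*(-5))*(-5)) = (-182*(-1)/8)*((-4*7*(-5))*(-5)) = (-91*(-1)/4)*(-28*(-5)*(-5)) = (-182*(-1/8))*(140*(-5)) = (91/4)*(-700) = -15925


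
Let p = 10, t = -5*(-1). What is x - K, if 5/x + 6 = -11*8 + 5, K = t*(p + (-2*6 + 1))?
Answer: 440/89 ≈ 4.9438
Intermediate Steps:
t = 5
K = -5 (K = 5*(10 + (-2*6 + 1)) = 5*(10 + (-12 + 1)) = 5*(10 - 11) = 5*(-1) = -5)
x = -5/89 (x = 5/(-6 + (-11*8 + 5)) = 5/(-6 + (-88 + 5)) = 5/(-6 - 83) = 5/(-89) = 5*(-1/89) = -5/89 ≈ -0.056180)
x - K = -5/89 - 1*(-5) = -5/89 + 5 = 440/89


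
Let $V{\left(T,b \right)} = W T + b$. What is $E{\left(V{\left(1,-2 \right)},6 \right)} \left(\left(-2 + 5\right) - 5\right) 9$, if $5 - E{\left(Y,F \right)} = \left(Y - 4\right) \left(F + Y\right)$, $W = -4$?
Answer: $-90$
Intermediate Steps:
$V{\left(T,b \right)} = b - 4 T$ ($V{\left(T,b \right)} = - 4 T + b = b - 4 T$)
$E{\left(Y,F \right)} = 5 - \left(-4 + Y\right) \left(F + Y\right)$ ($E{\left(Y,F \right)} = 5 - \left(Y - 4\right) \left(F + Y\right) = 5 - \left(-4 + Y\right) \left(F + Y\right)$)
$E{\left(V{\left(1,-2 \right)},6 \right)} \left(\left(-2 + 5\right) - 5\right) 9 = \left(5 - \left(-2 - 4\right)^{2} + 4 \cdot 6 + 4 \left(-2 - 4\right) - 6 \left(-2 - 4\right)\right) \left(\left(-2 + 5\right) - 5\right) 9 = \left(5 - \left(-2 - 4\right)^{2} + 24 + 4 \left(-2 - 4\right) - 6 \left(-2 - 4\right)\right) \left(3 - 5\right) 9 = \left(5 - \left(-6\right)^{2} + 24 + 4 \left(-6\right) - 6 \left(-6\right)\right) \left(-2\right) 9 = \left(5 - 36 + 24 - 24 + 36\right) \left(-2\right) 9 = 5 \left(-2\right) 9 = \left(-10\right) 9 = -90$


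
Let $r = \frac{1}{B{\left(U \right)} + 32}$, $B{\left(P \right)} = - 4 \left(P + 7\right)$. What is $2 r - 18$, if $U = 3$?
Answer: $- \frac{73}{4} \approx -18.25$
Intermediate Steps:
$B{\left(P \right)} = -28 - 4 P$ ($B{\left(P \right)} = - 4 \left(7 + P\right) = -28 - 4 P$)
$r = - \frac{1}{8}$ ($r = \frac{1}{\left(-28 - 12\right) + 32} = \frac{1}{-40 + 32} = \frac{1}{-8} = - \frac{1}{8} \approx -0.125$)
$2 r - 18 = 2 \left(- \frac{1}{8}\right) - 18 = - \frac{1}{4} - 18 = - \frac{73}{4}$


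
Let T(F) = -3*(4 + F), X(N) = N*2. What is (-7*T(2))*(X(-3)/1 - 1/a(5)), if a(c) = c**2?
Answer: -19026/25 ≈ -761.04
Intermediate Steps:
X(N) = 2*N
T(F) = -12 - 3*F
(-7*T(2))*(X(-3)/1 - 1/a(5)) = (-7*(-12 - 3*2))*((2*(-3))/1 - 1/(5**2)) = (-7*(-12 - 6))*(-6*1 - 1/25) = (-7*(-18))*(-6 - 1*1/25) = 126*(-6 - 1/25) = 126*(-151/25) = -19026/25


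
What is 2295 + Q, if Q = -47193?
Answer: -44898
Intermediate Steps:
2295 + Q = 2295 - 47193 = -44898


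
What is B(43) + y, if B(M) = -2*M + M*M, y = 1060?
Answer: 2823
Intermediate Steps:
B(M) = M² - 2*M (B(M) = -2*M + M² = M² - 2*M)
B(43) + y = 43*(-2 + 43) + 1060 = 43*41 + 1060 = 1763 + 1060 = 2823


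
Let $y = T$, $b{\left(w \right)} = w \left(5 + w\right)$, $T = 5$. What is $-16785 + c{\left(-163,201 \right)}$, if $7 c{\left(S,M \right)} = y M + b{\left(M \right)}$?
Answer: $- \frac{75084}{7} \approx -10726.0$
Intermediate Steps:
$y = 5$
$c{\left(S,M \right)} = \frac{5 M}{7} + \frac{M \left(5 + M\right)}{7}$ ($c{\left(S,M \right)} = \frac{5 M + M \left(5 + M\right)}{7} = \frac{5 M}{7} + \frac{M \left(5 + M\right)}{7}$)
$-16785 + c{\left(-163,201 \right)} = -16785 + \frac{1}{7} \cdot 201 \left(10 + 201\right) = -16785 + \frac{1}{7} \cdot 201 \cdot 211 = -16785 + \frac{42411}{7} = - \frac{75084}{7}$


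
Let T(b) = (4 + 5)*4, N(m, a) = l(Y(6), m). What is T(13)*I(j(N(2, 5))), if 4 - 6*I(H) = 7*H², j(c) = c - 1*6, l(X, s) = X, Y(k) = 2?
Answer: -648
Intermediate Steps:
N(m, a) = 2
T(b) = 36 (T(b) = 9*4 = 36)
j(c) = -6 + c (j(c) = c - 6 = -6 + c)
I(H) = ⅔ - 7*H²/6
T(13)*I(j(N(2, 5))) = 36*(⅔ - 7*(-6 + 2)²/6) = 36*(⅔ - 7/6*(-4)²) = 36*(⅔ - 7/6*16) = 36*(⅔ - 56/3) = 36*(-18) = -648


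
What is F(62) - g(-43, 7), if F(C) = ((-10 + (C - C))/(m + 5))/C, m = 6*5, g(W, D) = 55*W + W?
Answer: 522535/217 ≈ 2408.0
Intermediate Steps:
g(W, D) = 56*W
m = 30
F(C) = -2/(7*C) (F(C) = ((-10 + (C - C))/(30 + 5))/C = ((-10 + 0)/35)/C = (-10*1/35)/C = -2/(7*C))
F(62) - g(-43, 7) = -2/7/62 - 56*(-43) = -2/7*1/62 - 1*(-2408) = -1/217 + 2408 = 522535/217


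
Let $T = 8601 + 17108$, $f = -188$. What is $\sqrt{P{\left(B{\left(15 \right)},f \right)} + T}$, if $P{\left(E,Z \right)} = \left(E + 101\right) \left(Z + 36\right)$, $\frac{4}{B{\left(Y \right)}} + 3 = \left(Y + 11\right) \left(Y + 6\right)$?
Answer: $\frac{\sqrt{3053420949}}{543} \approx 101.76$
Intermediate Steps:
$B{\left(Y \right)} = \frac{4}{-3 + \left(6 + Y\right) \left(11 + Y\right)}$ ($B{\left(Y \right)} = \frac{4}{-3 + \left(Y + 11\right) \left(Y + 6\right)} = \frac{4}{-3 + \left(11 + Y\right) \left(6 + Y\right)} = \frac{4}{-3 + \left(6 + Y\right) \left(11 + Y\right)}$)
$T = 25709$
$P{\left(E,Z \right)} = \left(36 + Z\right) \left(101 + E\right)$ ($P{\left(E,Z \right)} = \left(101 + E\right) \left(36 + Z\right) = \left(36 + Z\right) \left(101 + E\right)$)
$\sqrt{P{\left(B{\left(15 \right)},f \right)} + T} = \sqrt{\left(3636 + 36 \frac{4}{63 + 15^{2} + 17 \cdot 15} + 101 \left(-188\right) + \frac{4}{63 + 15^{2} + 17 \cdot 15} \left(-188\right)\right) + 25709} = \sqrt{\left(3636 + 36 \frac{4}{63 + 225 + 255} - 18988 + \frac{4}{63 + 225 + 255} \left(-188\right)\right) + 25709} = \sqrt{\left(3636 + 36 \cdot \frac{4}{543} - 18988 + \frac{4}{543} \left(-188\right)\right) + 25709} = \sqrt{\left(3636 + \frac{48}{181} - 18988 - \frac{752}{543}\right) + 25709} = \sqrt{- \frac{8336744}{543} + 25709} = \sqrt{\frac{5623243}{543}} = \frac{\sqrt{3053420949}}{543}$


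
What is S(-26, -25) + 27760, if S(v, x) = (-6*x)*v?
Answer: 23860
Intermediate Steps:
S(v, x) = -6*v*x
S(-26, -25) + 27760 = -6*(-26)*(-25) + 27760 = -3900 + 27760 = 23860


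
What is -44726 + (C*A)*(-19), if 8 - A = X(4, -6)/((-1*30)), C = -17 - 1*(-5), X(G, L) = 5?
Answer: -42864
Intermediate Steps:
C = -12 (C = -17 + 5 = -12)
A = 49/6 (A = 8 - 5/((-1*30)) = 8 - 5/(-30) = 8 - 5*(-1)/30 = 8 - 1*(-⅙) = 8 + ⅙ = 49/6 ≈ 8.1667)
-44726 + (C*A)*(-19) = -44726 - 12*49/6*(-19) = -44726 - 98*(-19) = -44726 + 1862 = -42864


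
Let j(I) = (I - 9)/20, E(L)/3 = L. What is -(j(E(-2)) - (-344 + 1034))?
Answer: 2763/4 ≈ 690.75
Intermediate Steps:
E(L) = 3*L
j(I) = -9/20 + I/20 (j(I) = (-9 + I)*(1/20) = -9/20 + I/20)
-(j(E(-2)) - (-344 + 1034)) = -((-9/20 + (3*(-2))/20) - (-344 + 1034)) = -((-9/20 + (1/20)*(-6)) - 1*690) = -((-9/20 - 3/10) - 690) = -(-¾ - 690) = -1*(-2763/4) = 2763/4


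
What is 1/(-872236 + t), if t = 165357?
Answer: -1/706879 ≈ -1.4147e-6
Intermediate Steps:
1/(-872236 + t) = 1/(-872236 + 165357) = 1/(-706879) = -1/706879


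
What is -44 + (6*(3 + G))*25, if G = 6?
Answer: 1306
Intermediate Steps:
-44 + (6*(3 + G))*25 = -44 + (6*(3 + 6))*25 = -44 + (6*9)*25 = -44 + 54*25 = -44 + 1350 = 1306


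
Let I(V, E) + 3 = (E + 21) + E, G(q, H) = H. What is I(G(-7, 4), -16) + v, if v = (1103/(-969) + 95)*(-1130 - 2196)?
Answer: -302519918/969 ≈ -3.1220e+5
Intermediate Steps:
v = -302506352/969 (v = (1103*(-1/969) + 95)*(-3326) = (-1103/969 + 95)*(-3326) = (90952/969)*(-3326) = -302506352/969 ≈ -3.1218e+5)
I(V, E) = 18 + 2*E (I(V, E) = -3 + ((E + 21) + E) = -3 + ((21 + E) + E) = -3 + (21 + 2*E) = 18 + 2*E)
I(G(-7, 4), -16) + v = (18 + 2*(-16)) - 302506352/969 = (18 - 32) - 302506352/969 = -14 - 302506352/969 = -302519918/969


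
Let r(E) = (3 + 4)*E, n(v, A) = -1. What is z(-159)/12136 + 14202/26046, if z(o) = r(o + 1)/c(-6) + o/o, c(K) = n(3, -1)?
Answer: 272613/428312 ≈ 0.63648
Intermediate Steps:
r(E) = 7*E
c(K) = -1
z(o) = -6 - 7*o (z(o) = (7*(o + 1))/(-1) + o/o = (7*(1 + o))*(-1) + 1 = (7 + 7*o)*(-1) + 1 = (-7 - 7*o) + 1 = -6 - 7*o)
z(-159)/12136 + 14202/26046 = (-6 - 7*(-159))/12136 + 14202/26046 = (-6 + 1113)*(1/12136) + 14202*(1/26046) = 1107*(1/12136) + 789/1447 = 27/296 + 789/1447 = 272613/428312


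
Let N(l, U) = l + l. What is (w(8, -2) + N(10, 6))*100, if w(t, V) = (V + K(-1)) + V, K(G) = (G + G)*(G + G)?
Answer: 2000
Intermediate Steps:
K(G) = 4*G**2 (K(G) = (2*G)*(2*G) = 4*G**2)
N(l, U) = 2*l
w(t, V) = 4 + 2*V (w(t, V) = (V + 4*(-1)**2) + V = (V + 4*1) + V = (V + 4) + V = (4 + V) + V = 4 + 2*V)
(w(8, -2) + N(10, 6))*100 = ((4 + 2*(-2)) + 2*10)*100 = ((4 - 4) + 20)*100 = (0 + 20)*100 = 20*100 = 2000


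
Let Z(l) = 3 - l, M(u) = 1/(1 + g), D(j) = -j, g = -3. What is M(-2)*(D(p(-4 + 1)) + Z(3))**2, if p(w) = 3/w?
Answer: -1/2 ≈ -0.50000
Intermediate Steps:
M(u) = -1/2 (M(u) = 1/(1 - 3) = 1/(-2) = -1/2)
M(-2)*(D(p(-4 + 1)) + Z(3))**2 = -(-3/(-4 + 1) + (3 - 1*3))**2/2 = -(-3/(-3) + (3 - 3))**2/2 = -(-3*(-1)/3 + 0)**2/2 = -(-1*(-1) + 0)**2/2 = -(1 + 0)**2/2 = -1/2*1**2 = -1/2*1 = -1/2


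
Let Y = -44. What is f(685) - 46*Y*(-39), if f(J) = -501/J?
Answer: -54071661/685 ≈ -78937.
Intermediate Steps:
f(685) - 46*Y*(-39) = -501/685 - 46*(-44)*(-39) = -501*1/685 - (-2024)*(-39) = -501/685 - 1*78936 = -501/685 - 78936 = -54071661/685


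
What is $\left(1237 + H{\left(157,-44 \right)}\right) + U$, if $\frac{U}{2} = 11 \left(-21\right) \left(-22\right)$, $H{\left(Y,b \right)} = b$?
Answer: $11357$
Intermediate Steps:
$U = 10164$ ($U = 2 \cdot 11 \left(-21\right) \left(-22\right) = 2 \left(\left(-231\right) \left(-22\right)\right) = 2 \cdot 5082 = 10164$)
$\left(1237 + H{\left(157,-44 \right)}\right) + U = \left(1237 - 44\right) + 10164 = 1193 + 10164 = 11357$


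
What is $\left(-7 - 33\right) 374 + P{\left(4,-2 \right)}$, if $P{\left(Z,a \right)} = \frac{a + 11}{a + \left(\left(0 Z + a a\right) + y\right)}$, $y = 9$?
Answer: $- \frac{164551}{11} \approx -14959.0$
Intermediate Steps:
$P{\left(Z,a \right)} = \frac{11 + a}{9 + a + a^{2}}$ ($P{\left(Z,a \right)} = \frac{a + 11}{a + \left(\left(0 Z + a a\right) + 9\right)} = \frac{11 + a}{a + \left(\left(0 + a^{2}\right) + 9\right)} = \frac{11 + a}{a + \left(a^{2} + 9\right)} = \frac{11 + a}{a + \left(9 + a^{2}\right)} = \frac{11 + a}{9 + a + a^{2}}$)
$\left(-7 - 33\right) 374 + P{\left(4,-2 \right)} = \left(-7 - 33\right) 374 + \frac{11 - 2}{9 - 2 + \left(-2\right)^{2}} = \left(-7 - 33\right) 374 + \frac{1}{9 - 2 + 4} \cdot 9 = \left(-40\right) 374 + \frac{1}{11} \cdot 9 = -14960 + \frac{1}{11} \cdot 9 = -14960 + \frac{9}{11} = - \frac{164551}{11}$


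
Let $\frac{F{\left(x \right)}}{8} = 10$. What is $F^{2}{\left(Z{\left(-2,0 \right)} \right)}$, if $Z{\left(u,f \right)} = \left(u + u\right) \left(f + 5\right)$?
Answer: $6400$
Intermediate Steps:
$Z{\left(u,f \right)} = 2 u \left(5 + f\right)$
$F{\left(x \right)} = 80$ ($F{\left(x \right)} = 8 \cdot 10 = 80$)
$F^{2}{\left(Z{\left(-2,0 \right)} \right)} = 80^{2} = 6400$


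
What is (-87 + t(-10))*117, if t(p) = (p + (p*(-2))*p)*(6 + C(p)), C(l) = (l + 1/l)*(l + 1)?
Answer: -2391012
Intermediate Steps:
C(l) = (1 + l)*(l + 1/l) (C(l) = (l + 1/l)*(1 + l) = (1 + l)*(l + 1/l))
t(p) = (p - 2*p²)*(7 + p + 1/p + p²) (t(p) = (p + (p*(-2))*p)*(6 + (1 + p + 1/p + p²)) = (p + (-2*p)*p)*(7 + p + 1/p + p²) = (p - 2*p²)*(7 + p + 1/p + p²))
(-87 + t(-10))*117 = (-87 + (1 - 1*(-10)³ - 13*(-10)² - 2*(-10)⁴ + 5*(-10)))*117 = (-87 + (1 - 1*(-1000) - 13*100 - 2*10000 - 50))*117 = (-87 + (1 + 1000 - 1300 - 20000 - 50))*117 = (-87 - 20349)*117 = -20436*117 = -2391012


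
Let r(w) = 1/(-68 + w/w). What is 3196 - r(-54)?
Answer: 214133/67 ≈ 3196.0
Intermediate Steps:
r(w) = -1/67 (r(w) = 1/(-68 + 1) = 1/(-67) = -1/67)
3196 - r(-54) = 3196 - 1*(-1/67) = 3196 + 1/67 = 214133/67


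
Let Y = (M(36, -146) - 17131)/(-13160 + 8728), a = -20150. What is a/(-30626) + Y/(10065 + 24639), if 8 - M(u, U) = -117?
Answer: 774938651239/1177631932032 ≈ 0.65805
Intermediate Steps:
M(u, U) = 125 (M(u, U) = 8 - 1*(-117) = 8 + 117 = 125)
Y = 8503/2216 (Y = (125 - 17131)/(-13160 + 8728) = -17006/(-4432) = -17006*(-1/4432) = 8503/2216 ≈ 3.8371)
a/(-30626) + Y/(10065 + 24639) = -20150/(-30626) + 8503/(2216*(10065 + 24639)) = -20150*(-1/30626) + (8503/2216)/34704 = 10075/15313 + (8503/2216)*(1/34704) = 10075/15313 + 8503/76904064 = 774938651239/1177631932032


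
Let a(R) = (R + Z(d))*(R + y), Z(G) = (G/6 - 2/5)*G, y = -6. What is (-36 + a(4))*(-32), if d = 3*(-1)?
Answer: 7904/5 ≈ 1580.8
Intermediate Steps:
d = -3
Z(G) = G*(-⅖ + G/6) (Z(G) = (G*(⅙) - 2*⅕)*G = (G/6 - ⅖)*G = (-⅖ + G/6)*G = G*(-⅖ + G/6))
a(R) = (-6 + R)*(27/10 + R) (a(R) = (R + (1/30)*(-3)*(-12 + 5*(-3)))*(R - 6) = (R + (1/30)*(-3)*(-12 - 15))*(-6 + R) = (R + (1/30)*(-3)*(-27))*(-6 + R) = (R + 27/10)*(-6 + R) = (27/10 + R)*(-6 + R) = (-6 + R)*(27/10 + R))
(-36 + a(4))*(-32) = (-36 + (-81/5 + 4² - 33/10*4))*(-32) = (-36 + (-81/5 + 16 - 66/5))*(-32) = (-36 - 67/5)*(-32) = -247/5*(-32) = 7904/5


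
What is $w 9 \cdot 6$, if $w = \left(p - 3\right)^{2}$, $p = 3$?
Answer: $0$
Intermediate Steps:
$w = 0$ ($w = \left(3 - 3\right)^{2} = 0^{2} = 0$)
$w 9 \cdot 6 = 0 \cdot 9 \cdot 6 = 0 \cdot 6 = 0$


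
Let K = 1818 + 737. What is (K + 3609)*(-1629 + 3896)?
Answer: 13973788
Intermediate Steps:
K = 2555
(K + 3609)*(-1629 + 3896) = (2555 + 3609)*(-1629 + 3896) = 6164*2267 = 13973788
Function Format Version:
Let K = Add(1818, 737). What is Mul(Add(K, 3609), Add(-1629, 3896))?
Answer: 13973788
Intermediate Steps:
K = 2555
Mul(Add(K, 3609), Add(-1629, 3896)) = Mul(Add(2555, 3609), Add(-1629, 3896)) = Mul(6164, 2267) = 13973788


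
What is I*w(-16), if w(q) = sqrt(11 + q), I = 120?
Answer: 120*I*sqrt(5) ≈ 268.33*I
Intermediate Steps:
I*w(-16) = 120*sqrt(11 - 16) = 120*sqrt(-5) = 120*(I*sqrt(5)) = 120*I*sqrt(5)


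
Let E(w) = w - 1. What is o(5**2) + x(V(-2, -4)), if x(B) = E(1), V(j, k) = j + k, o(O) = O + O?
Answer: 50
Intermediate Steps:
E(w) = -1 + w
o(O) = 2*O
x(B) = 0 (x(B) = -1 + 1 = 0)
o(5**2) + x(V(-2, -4)) = 2*5**2 + 0 = 2*25 + 0 = 50 + 0 = 50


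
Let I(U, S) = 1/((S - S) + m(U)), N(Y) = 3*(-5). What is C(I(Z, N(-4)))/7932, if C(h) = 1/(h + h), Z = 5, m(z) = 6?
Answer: 1/2644 ≈ 0.00037821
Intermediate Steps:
N(Y) = -15
I(U, S) = ⅙ (I(U, S) = 1/((S - S) + 6) = 1/(0 + 6) = 1/6 = ⅙)
C(h) = 1/(2*h)
C(I(Z, N(-4)))/7932 = (1/(2*(⅙)))/7932 = ((½)*6)*(1/7932) = 3*(1/7932) = 1/2644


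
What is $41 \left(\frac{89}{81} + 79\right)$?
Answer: $\frac{266008}{81} \approx 3284.1$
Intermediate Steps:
$41 \left(\frac{89}{81} + 79\right) = 41 \cdot \frac{6488}{81} = \frac{266008}{81}$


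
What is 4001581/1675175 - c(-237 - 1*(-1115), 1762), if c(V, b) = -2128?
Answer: 3568773981/1675175 ≈ 2130.4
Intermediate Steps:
4001581/1675175 - c(-237 - 1*(-1115), 1762) = 4001581/1675175 - 1*(-2128) = 4001581*(1/1675175) + 2128 = 4001581/1675175 + 2128 = 3568773981/1675175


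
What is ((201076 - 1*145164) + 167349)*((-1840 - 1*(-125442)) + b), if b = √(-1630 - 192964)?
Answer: 27595506122 + 223261*I*√194594 ≈ 2.7596e+10 + 9.8487e+7*I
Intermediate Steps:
b = I*√194594 (b = √(-194594) = I*√194594 ≈ 441.13*I)
((201076 - 1*145164) + 167349)*((-1840 - 1*(-125442)) + b) = ((201076 - 1*145164) + 167349)*((-1840 - 1*(-125442)) + I*√194594) = ((201076 - 145164) + 167349)*((-1840 + 125442) + I*√194594) = (55912 + 167349)*(123602 + I*√194594) = 223261*(123602 + I*√194594) = 27595506122 + 223261*I*√194594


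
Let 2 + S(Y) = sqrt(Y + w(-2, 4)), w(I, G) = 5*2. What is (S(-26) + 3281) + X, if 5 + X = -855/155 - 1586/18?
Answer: 887324/279 + 4*I ≈ 3180.4 + 4.0*I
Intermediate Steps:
w(I, G) = 10
S(Y) = -2 + sqrt(10 + Y) (S(Y) = -2 + sqrt(Y + 10) = -2 + sqrt(10 + Y))
X = -27517/279 (X = -5 + (-855/155 - 1586/18) = -5 + (-855*1/155 - 1586*1/18) = -5 + (-171/31 - 793/9) = -5 - 26122/279 = -27517/279 ≈ -98.627)
(S(-26) + 3281) + X = ((-2 + sqrt(10 - 26)) + 3281) - 27517/279 = ((-2 + sqrt(-16)) + 3281) - 27517/279 = ((-2 + 4*I) + 3281) - 27517/279 = (3279 + 4*I) - 27517/279 = 887324/279 + 4*I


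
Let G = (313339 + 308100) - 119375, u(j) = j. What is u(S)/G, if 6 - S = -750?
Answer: 189/125516 ≈ 0.0015058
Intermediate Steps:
S = 756 (S = 6 - 1*(-750) = 6 + 750 = 756)
G = 502064 (G = 621439 - 119375 = 502064)
u(S)/G = 756/502064 = 756*(1/502064) = 189/125516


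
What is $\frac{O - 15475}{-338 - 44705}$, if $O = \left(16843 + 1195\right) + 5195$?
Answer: $- \frac{7758}{45043} \approx -0.17224$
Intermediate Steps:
$O = 23233$ ($O = 18038 + 5195 = 23233$)
$\frac{O - 15475}{-338 - 44705} = \frac{23233 - 15475}{-338 - 44705} = \frac{7758}{-45043} = 7758 \left(- \frac{1}{45043}\right) = - \frac{7758}{45043}$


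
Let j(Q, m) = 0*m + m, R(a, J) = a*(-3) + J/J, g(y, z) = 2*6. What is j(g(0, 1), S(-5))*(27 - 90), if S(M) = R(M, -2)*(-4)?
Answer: 4032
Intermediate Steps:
g(y, z) = 12
R(a, J) = 1 - 3*a (R(a, J) = -3*a + 1 = 1 - 3*a)
S(M) = -4 + 12*M (S(M) = (1 - 3*M)*(-4) = -4 + 12*M)
j(Q, m) = m (j(Q, m) = 0 + m = m)
j(g(0, 1), S(-5))*(27 - 90) = (-4 + 12*(-5))*(27 - 90) = (-4 - 60)*(-63) = -64*(-63) = 4032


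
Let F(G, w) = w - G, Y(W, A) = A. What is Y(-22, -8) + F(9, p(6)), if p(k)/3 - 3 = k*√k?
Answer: -8 + 18*√6 ≈ 36.091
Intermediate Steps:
p(k) = 9 + 3*k^(3/2) (p(k) = 9 + 3*(k*√k) = 9 + 3*k^(3/2))
Y(-22, -8) + F(9, p(6)) = -8 + ((9 + 3*6^(3/2)) - 1*9) = -8 + ((9 + 3*(6*√6)) - 9) = -8 + ((9 + 18*√6) - 9) = -8 + 18*√6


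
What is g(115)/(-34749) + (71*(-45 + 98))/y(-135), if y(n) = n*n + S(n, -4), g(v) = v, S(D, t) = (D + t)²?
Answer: 126442697/1304685954 ≈ 0.096914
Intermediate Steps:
y(n) = n² + (-4 + n)² (y(n) = n*n + (n - 4)² = n² + (-4 + n)²)
g(115)/(-34749) + (71*(-45 + 98))/y(-135) = 115/(-34749) + (71*(-45 + 98))/((-135)² + (-4 - 135)²) = 115*(-1/34749) + (71*53)/(18225 + (-139)²) = -115/34749 + 3763/(18225 + 19321) = -115/34749 + 3763/37546 = 126442697/1304685954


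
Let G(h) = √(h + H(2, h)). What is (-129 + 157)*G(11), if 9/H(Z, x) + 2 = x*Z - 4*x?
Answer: 7*√170 ≈ 91.269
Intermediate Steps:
H(Z, x) = 9/(-2 - 4*x + Z*x) (H(Z, x) = 9/(-2 + (x*Z - 4*x)) = 9/(-2 + (Z*x - 4*x)) = 9/(-2 + (-4*x + Z*x)) = 9/(-2 - 4*x + Z*x))
G(h) = √(h + 9/(-2 - 2*h)) (G(h) = √(h + 9/(-2 - 4*h + 2*h)) = √(h + 9/(-2 - 2*h)))
(-129 + 157)*G(11) = (-129 + 157)*(√2*√(-9/(1 + 11) + 2*11)/2) = 28*(√2*√(-9/12 + 22)/2) = 28*(√2*√(-9*1/12 + 22)/2) = 28*(√2*√(-¾ + 22)/2) = 28*(√2*√(85/4)/2) = 28*(√2*(√85/2)/2) = 28*(√170/4) = 7*√170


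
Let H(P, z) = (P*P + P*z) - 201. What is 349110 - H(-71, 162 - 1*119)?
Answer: 347323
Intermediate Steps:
H(P, z) = -201 + P² + P*z (H(P, z) = (P² + P*z) - 201 = -201 + P² + P*z)
349110 - H(-71, 162 - 1*119) = 349110 - (-201 + (-71)² - 71*(162 - 1*119)) = 349110 - (-201 + 5041 - 71*(162 - 119)) = 349110 - (-201 + 5041 - 71*43) = 349110 - (-201 + 5041 - 3053) = 349110 - 1*1787 = 349110 - 1787 = 347323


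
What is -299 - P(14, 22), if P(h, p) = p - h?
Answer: -307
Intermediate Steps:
-299 - P(14, 22) = -299 - (22 - 1*14) = -299 - (22 - 14) = -299 - 1*8 = -299 - 8 = -307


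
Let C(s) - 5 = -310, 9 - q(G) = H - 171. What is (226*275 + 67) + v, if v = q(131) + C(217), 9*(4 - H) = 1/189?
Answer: 105611689/1701 ≈ 62088.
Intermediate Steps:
H = 6803/1701 (H = 4 - ⅑/189 = 4 - ⅑*1/189 = 4 - 1/1701 = 6803/1701 ≈ 3.9994)
q(G) = 299377/1701 (q(G) = 9 - (6803/1701 - 171) = 9 - 1*(-284068/1701) = 9 + 284068/1701 = 299377/1701)
C(s) = -305 (C(s) = 5 - 310 = -305)
v = -219428/1701 (v = 299377/1701 - 305 = -219428/1701 ≈ -129.00)
(226*275 + 67) + v = (226*275 + 67) - 219428/1701 = (62150 + 67) - 219428/1701 = 62217 - 219428/1701 = 105611689/1701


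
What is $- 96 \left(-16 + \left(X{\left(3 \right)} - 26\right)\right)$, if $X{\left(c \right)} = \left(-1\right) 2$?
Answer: $4224$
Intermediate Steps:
$X{\left(c \right)} = -2$
$- 96 \left(-16 + \left(X{\left(3 \right)} - 26\right)\right) = - 96 \left(-16 - 28\right) = \left(-96\right) \left(-44\right) = 4224$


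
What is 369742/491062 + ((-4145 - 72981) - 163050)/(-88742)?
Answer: 37688237869/10894456001 ≈ 3.4594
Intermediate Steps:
369742/491062 + ((-4145 - 72981) - 163050)/(-88742) = 369742*(1/491062) + (-77126 - 163050)*(-1/88742) = 184871/245531 - 240176*(-1/88742) = 184871/245531 + 120088/44371 = 37688237869/10894456001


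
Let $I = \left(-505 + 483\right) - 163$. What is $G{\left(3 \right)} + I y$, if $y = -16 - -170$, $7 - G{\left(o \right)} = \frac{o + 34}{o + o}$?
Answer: $- \frac{170935}{6} \approx -28489.0$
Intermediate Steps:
$G{\left(o \right)} = 7 - \frac{34 + o}{2 o}$ ($G{\left(o \right)} = 7 - \frac{o + 34}{o + o} = 7 - \frac{34 + o}{2 o}$)
$y = 154$ ($y = -16 + 170 = 154$)
$I = -185$ ($I = -22 - 163 = -185$)
$G{\left(3 \right)} + I y = \left(\frac{13}{2} - \frac{17}{3}\right) - 28490 = \frac{5}{6} - 28490 = - \frac{170935}{6}$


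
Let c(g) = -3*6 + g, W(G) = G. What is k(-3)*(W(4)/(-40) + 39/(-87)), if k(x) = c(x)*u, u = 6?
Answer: 10017/145 ≈ 69.083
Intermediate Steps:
c(g) = -18 + g
k(x) = -108 + 6*x (k(x) = (-18 + x)*6 = -108 + 6*x)
k(-3)*(W(4)/(-40) + 39/(-87)) = (-108 + 6*(-3))*(4/(-40) + 39/(-87)) = (-108 - 18)*(4*(-1/40) + 39*(-1/87)) = -126*(-⅒ - 13/29) = -126*(-159/290) = 10017/145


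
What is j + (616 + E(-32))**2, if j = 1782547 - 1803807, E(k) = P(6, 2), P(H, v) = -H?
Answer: 350840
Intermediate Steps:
E(k) = -6 (E(k) = -1*6 = -6)
j = -21260
j + (616 + E(-32))**2 = -21260 + (616 - 6)**2 = -21260 + 610**2 = -21260 + 372100 = 350840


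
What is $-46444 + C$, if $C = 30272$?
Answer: $-16172$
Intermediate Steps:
$-46444 + C = -46444 + 30272 = -16172$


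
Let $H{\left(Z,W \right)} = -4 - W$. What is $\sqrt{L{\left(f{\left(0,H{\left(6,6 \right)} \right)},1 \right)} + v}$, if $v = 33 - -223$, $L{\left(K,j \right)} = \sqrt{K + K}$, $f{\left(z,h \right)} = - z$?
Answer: $16$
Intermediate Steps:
$L{\left(K,j \right)} = \sqrt{2} \sqrt{K}$ ($L{\left(K,j \right)} = \sqrt{2 K} = \sqrt{2} \sqrt{K}$)
$v = 256$ ($v = 33 + 223 = 256$)
$\sqrt{L{\left(f{\left(0,H{\left(6,6 \right)} \right)},1 \right)} + v} = \sqrt{\sqrt{2} \sqrt{\left(-1\right) 0} + 256} = \sqrt{\sqrt{2} \sqrt{0} + 256} = \sqrt{\sqrt{2} \cdot 0 + 256} = \sqrt{0 + 256} = \sqrt{256} = 16$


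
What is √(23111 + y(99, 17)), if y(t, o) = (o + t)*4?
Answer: 5*√943 ≈ 153.54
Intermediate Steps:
y(t, o) = 4*o + 4*t
√(23111 + y(99, 17)) = √(23111 + (4*17 + 4*99)) = √(23111 + (68 + 396)) = √(23111 + 464) = √23575 = 5*√943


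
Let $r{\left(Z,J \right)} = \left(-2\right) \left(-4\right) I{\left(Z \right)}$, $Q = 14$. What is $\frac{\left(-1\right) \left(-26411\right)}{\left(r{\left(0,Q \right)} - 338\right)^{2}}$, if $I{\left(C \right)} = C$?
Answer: $\frac{26411}{114244} \approx 0.23118$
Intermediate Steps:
$r{\left(Z,J \right)} = 8 Z$ ($r{\left(Z,J \right)} = \left(-2\right) \left(-4\right) Z = 8 Z$)
$\frac{\left(-1\right) \left(-26411\right)}{\left(r{\left(0,Q \right)} - 338\right)^{2}} = \frac{\left(-1\right) \left(-26411\right)}{\left(8 \cdot 0 - 338\right)^{2}} = \frac{26411}{\left(0 - 338\right)^{2}} = \frac{26411}{\left(-338\right)^{2}} = \frac{26411}{114244}$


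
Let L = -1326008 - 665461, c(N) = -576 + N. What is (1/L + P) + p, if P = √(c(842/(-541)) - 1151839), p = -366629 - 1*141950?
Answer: -1012819312552/1991469 + I*√337290430137/541 ≈ -5.0858e+5 + 1073.5*I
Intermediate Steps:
L = -1991469
p = -508579 (p = -366629 - 141950 = -508579)
P = I*√337290430137/541 (P = √((-576 + 842/(-541)) - 1151839) = √((-576 + 842*(-1/541)) - 1151839) = √((-576 - 842/541) - 1151839) = √(-312458/541 - 1151839) = √(-623457357/541) = I*√337290430137/541 ≈ 1073.5*I)
(1/L + P) + p = (1/(-1991469) + I*√337290430137/541) - 508579 = (-1/1991469 + I*√337290430137/541) - 508579 = -1012819312552/1991469 + I*√337290430137/541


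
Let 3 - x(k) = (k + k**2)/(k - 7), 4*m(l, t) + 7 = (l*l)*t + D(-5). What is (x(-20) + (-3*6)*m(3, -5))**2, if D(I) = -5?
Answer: 218241529/2916 ≈ 74843.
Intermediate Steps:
m(l, t) = -3 + t*l**2/4 (m(l, t) = -7/4 + ((l*l)*t - 5)/4 = -7/4 + (l**2*t - 5)/4 = -7/4 + (t*l**2 - 5)/4 = -7/4 + (-5 + t*l**2)/4 = -7/4 + (-5/4 + t*l**2/4) = -3 + t*l**2/4)
x(k) = 3 - (k + k**2)/(-7 + k) (x(k) = 3 - (k + k**2)/(k - 7) = 3 - (k + k**2)/(-7 + k))
(x(-20) + (-3*6)*m(3, -5))**2 = ((-21 - 1*(-20)**2 + 2*(-20))/(-7 - 20) + (-3*6)*(-3 + (1/4)*(-5)*3**2))**2 = ((-21 - 1*400 - 40)/(-27) - 18*(-3 + (1/4)*(-5)*9))**2 = (-(-21 - 400 - 40)/27 - 18*(-3 - 45/4))**2 = (-1/27*(-461) - 18*(-57/4))**2 = (461/27 + 513/2)**2 = (14773/54)**2 = 218241529/2916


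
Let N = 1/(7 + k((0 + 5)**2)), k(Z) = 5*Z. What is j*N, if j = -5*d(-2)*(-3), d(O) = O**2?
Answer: 5/11 ≈ 0.45455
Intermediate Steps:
N = 1/132 (N = 1/(7 + 5*(0 + 5)**2) = 1/(7 + 5*5**2) = 1/(7 + 5*25) = 1/(7 + 125) = 1/132 ≈ 0.0075758)
j = 60 (j = -5*(-2)**2*(-3) = -5*4*(-3) = -20*(-3) = 60)
j*N = 60*(1/132) = 5/11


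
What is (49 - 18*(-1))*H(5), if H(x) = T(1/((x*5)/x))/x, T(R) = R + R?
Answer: 134/25 ≈ 5.3600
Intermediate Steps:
T(R) = 2*R
H(x) = 2/(5*x) (H(x) = (2/(((x*5)/x)))/x = (2/(((5*x)/x)))/x = (2/5)/x = (2*(⅕))/x = 2/(5*x))
(49 - 18*(-1))*H(5) = (49 - 18*(-1))*((⅖)/5) = (49 + 18)*((⅖)*(⅕)) = 67*(2/25) = 134/25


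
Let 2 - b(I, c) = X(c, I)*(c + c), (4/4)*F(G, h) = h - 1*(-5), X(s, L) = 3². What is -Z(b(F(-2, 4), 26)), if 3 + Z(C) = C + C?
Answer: 935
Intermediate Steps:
X(s, L) = 9
F(G, h) = 5 + h (F(G, h) = h - 1*(-5) = h + 5 = 5 + h)
b(I, c) = 2 - 18*c (b(I, c) = 2 - 9*(c + c) = 2 - 9*2*c = 2 - 18*c)
Z(C) = -3 + 2*C (Z(C) = -3 + (C + C) = -3 + 2*C)
-Z(b(F(-2, 4), 26)) = -(-3 + 2*(2 - 18*26)) = -(-3 + 2*(2 - 468)) = -(-3 + 2*(-466)) = -(-3 - 932) = -1*(-935) = 935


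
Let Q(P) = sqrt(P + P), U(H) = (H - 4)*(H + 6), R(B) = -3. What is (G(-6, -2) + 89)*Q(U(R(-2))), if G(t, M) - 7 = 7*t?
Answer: 54*I*sqrt(42) ≈ 349.96*I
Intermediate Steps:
G(t, M) = 7 + 7*t
U(H) = (-4 + H)*(6 + H)
Q(P) = sqrt(2)*sqrt(P) (Q(P) = sqrt(2*P) = sqrt(2)*sqrt(P))
(G(-6, -2) + 89)*Q(U(R(-2))) = ((7 + 7*(-6)) + 89)*(sqrt(2)*sqrt(-24 + (-3)**2 + 2*(-3))) = ((7 - 42) + 89)*(sqrt(2)*sqrt(-24 + 9 - 6)) = (-35 + 89)*(sqrt(2)*sqrt(-21)) = 54*(sqrt(2)*(I*sqrt(21))) = 54*(I*sqrt(42)) = 54*I*sqrt(42)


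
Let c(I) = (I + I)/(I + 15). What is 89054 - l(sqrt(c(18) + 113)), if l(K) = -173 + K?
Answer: 89227 - sqrt(13805)/11 ≈ 89216.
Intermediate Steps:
c(I) = 2*I/(15 + I) (c(I) = (2*I)/(15 + I) = 2*I/(15 + I))
89054 - l(sqrt(c(18) + 113)) = 89054 - (-173 + sqrt(2*18/(15 + 18) + 113)) = 89054 - (-173 + sqrt(2*18/33 + 113)) = 89054 - (-173 + sqrt(2*18*(1/33) + 113)) = 89054 - (-173 + sqrt(12/11 + 113)) = 89054 - (-173 + sqrt(1255/11)) = 89054 - (-173 + sqrt(13805)/11) = 89054 + (173 - sqrt(13805)/11) = 89227 - sqrt(13805)/11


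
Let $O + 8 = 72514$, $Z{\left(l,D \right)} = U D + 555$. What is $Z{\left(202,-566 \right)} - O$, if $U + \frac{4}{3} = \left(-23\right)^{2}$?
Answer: $- \frac{1111831}{3} \approx -3.7061 \cdot 10^{5}$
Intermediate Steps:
$U = \frac{1583}{3}$ ($U = - \frac{4}{3} + \left(-23\right)^{2} = - \frac{4}{3} + 529 = \frac{1583}{3} \approx 527.67$)
$Z{\left(l,D \right)} = 555 + \frac{1583 D}{3}$ ($Z{\left(l,D \right)} = \frac{1583 D}{3} + 555 = 555 + \frac{1583 D}{3}$)
$O = 72506$ ($O = -8 + 72514 = 72506$)
$Z{\left(202,-566 \right)} - O = \left(555 + \frac{1583}{3} \left(-566\right)\right) - 72506 = \left(555 - \frac{895978}{3}\right) - 72506 = - \frac{894313}{3} - 72506 = - \frac{1111831}{3}$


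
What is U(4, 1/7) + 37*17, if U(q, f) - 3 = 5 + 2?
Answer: 639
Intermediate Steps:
U(q, f) = 10 (U(q, f) = 3 + (5 + 2) = 3 + 7 = 10)
U(4, 1/7) + 37*17 = 10 + 37*17 = 10 + 629 = 639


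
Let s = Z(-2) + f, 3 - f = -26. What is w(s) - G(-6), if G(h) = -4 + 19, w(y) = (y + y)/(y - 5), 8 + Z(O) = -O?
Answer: -112/9 ≈ -12.444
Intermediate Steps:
f = 29 (f = 3 - 1*(-26) = 3 + 26 = 29)
Z(O) = -8 - O
s = 23 (s = (-8 - 1*(-2)) + 29 = (-8 + 2) + 29 = -6 + 29 = 23)
w(y) = 2*y/(-5 + y) (w(y) = (2*y)/(-5 + y) = 2*y/(-5 + y))
G(h) = 15
w(s) - G(-6) = 2*23/(-5 + 23) - 1*15 = 2*23/18 - 15 = 2*23*(1/18) - 15 = 23/9 - 15 = -112/9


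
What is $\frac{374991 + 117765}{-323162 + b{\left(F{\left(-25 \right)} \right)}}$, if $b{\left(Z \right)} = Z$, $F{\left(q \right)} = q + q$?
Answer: $- \frac{123189}{80803} \approx -1.5246$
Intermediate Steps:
$F{\left(q \right)} = 2 q$
$\frac{374991 + 117765}{-323162 + b{\left(F{\left(-25 \right)} \right)}} = \frac{374991 + 117765}{-323162 + 2 \left(-25\right)} = \frac{492756}{-323162 - 50} = \frac{492756}{-323212} = 492756 \left(- \frac{1}{323212}\right) = - \frac{123189}{80803}$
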